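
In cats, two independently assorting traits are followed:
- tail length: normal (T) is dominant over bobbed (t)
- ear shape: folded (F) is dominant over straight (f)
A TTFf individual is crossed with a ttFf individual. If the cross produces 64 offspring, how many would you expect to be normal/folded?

Dihybrid cross TTFf × ttFf — consider each gene separately:
tail length: TT × tt → 4 Tt → 4 T_ (out of 4)
ear shape: Ff × Ff → 1 FF, 2 Ff, 1 ff → 3 F_ : 1 ff (out of 4)
Combine (counts out of 4 × 4 = 16): normal/folded (T_F_) = 4×3 = 12; normal/straight (T_ff) = 4×1 = 4
Phenotype counts (out of 16): 12 normal/folded, 4 normal/straight
normal/folded: 12 out of 16 → fraction 3/4
Expected count = 3/4 × 64 = 48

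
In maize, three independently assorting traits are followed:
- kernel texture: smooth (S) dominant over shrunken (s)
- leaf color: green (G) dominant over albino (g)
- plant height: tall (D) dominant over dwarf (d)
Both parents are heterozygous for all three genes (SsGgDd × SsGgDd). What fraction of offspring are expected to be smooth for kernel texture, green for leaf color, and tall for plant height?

Trihybrid cross: SsGgDd × SsGgDd
Each trait segregates independently with a 3:1 phenotypic ratio, so each gene contributes 3/4 (dominant) or 1/4 (recessive).
Target: smooth (kernel texture), green (leaf color), tall (plant height)
Probability = product of independent per-trait probabilities
= 3/4 × 3/4 × 3/4 = 27/64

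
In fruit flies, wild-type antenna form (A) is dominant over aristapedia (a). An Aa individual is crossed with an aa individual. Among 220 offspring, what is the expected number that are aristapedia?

Punnett square for Aa × aa:
Offspring genotypes: 2 Aa, 2 aa
wild-type: 2, aristapedia: 2
aristapedia: 2 out of 4 → fraction 1/2
Expected count = 1/2 × 220 = 110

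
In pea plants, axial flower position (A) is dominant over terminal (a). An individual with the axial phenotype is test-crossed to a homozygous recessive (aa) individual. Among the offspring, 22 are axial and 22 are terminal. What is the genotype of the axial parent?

Test cross: ? × aa
Offspring: 22 axial, 22 terminal — approximately 1:1.
A 1:1 ratio in a test cross indicates the unknown parent is heterozygous (Aa).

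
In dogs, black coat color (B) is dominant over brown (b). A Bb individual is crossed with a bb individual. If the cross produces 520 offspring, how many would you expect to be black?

Punnett square for Bb × bb:
Offspring genotypes: 2 Bb, 2 bb
black: 2, brown: 2
black: 2 out of 4 → fraction 1/2
Expected count = 1/2 × 520 = 260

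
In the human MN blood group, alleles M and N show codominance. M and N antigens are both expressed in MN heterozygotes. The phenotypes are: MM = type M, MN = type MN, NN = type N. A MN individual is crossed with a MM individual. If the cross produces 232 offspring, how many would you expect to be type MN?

Punnett square for MN × MM:
Offspring genotypes: 2 MM, 2 MN
Phenotype counts: 2 type M, 2 type MN
type MN: 2 out of 4 → fraction 1/2
Expected count = 1/2 × 232 = 116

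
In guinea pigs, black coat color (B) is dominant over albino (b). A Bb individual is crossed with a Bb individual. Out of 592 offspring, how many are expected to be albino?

Punnett square for Bb × Bb:
Offspring genotypes: 1 BB, 2 Bb, 1 bb
black: 3, albino: 1
albino: 1 out of 4 → fraction 1/4
Expected count = 1/4 × 592 = 148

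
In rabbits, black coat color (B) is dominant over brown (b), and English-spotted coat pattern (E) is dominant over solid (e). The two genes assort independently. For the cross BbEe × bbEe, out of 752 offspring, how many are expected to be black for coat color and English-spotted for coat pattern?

Dihybrid cross BbEe × bbEe — consider each gene separately:
coat color: Bb × bb → 2 Bb, 2 bb → 2 B_ : 2 bb (out of 4)
coat pattern: Ee × Ee → 1 EE, 2 Ee, 1 ee → 3 E_ : 1 ee (out of 4)
Looking for: black (B_) and English-spotted (E_)
P(black) = 2/4, P(English-spotted) = 3/4
P(both) = 2/4 × 3/4 = 6/16 = 3/8
Expected count = 3/8 × 752 = 282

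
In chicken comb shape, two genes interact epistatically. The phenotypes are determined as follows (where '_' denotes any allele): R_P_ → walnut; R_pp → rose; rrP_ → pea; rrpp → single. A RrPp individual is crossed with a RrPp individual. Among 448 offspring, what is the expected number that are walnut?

Cross: RrPp × RrPp — consider each gene separately:
R gene: Rr × Rr → 1 RR, 2 Rr, 1 rr → 3 R_ : 1 rr (out of 4)
P gene: Pp × Pp → 1 PP, 2 Pp, 1 pp → 3 P_ : 1 pp (out of 4)
Genotype classes (out of 4 × 4 = 16): R_P_ = 3×3 = 9; R_pp = 3×1 = 3; rrP_ = 1×3 = 3; rrpp = 1×1 = 1
Apply the phenotype rules: R_P_ (9) → walnut; R_pp (3) → rose; rrP_ (3) → pea; rrpp (1) → single
Phenotype counts (out of 16): 9 walnut, 3 rose, 3 pea, 1 single
walnut: 9 out of 16 → fraction 9/16
Expected count = 9/16 × 448 = 252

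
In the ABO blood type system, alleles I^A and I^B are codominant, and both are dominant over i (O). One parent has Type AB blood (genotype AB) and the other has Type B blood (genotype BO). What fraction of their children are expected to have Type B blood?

Cross: AB × BO
Possible offspring genotypes: 1 AB, 1 AO, 1 BB, 1 BO
Blood type counts: 1 Type AB, 1 Type A, 2 Type B
Probability of Type B: 2/4 = 1/2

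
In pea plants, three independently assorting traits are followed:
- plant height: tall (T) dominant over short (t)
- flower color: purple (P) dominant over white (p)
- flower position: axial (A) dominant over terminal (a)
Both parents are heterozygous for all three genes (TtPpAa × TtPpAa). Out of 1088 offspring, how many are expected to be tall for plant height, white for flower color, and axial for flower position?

Trihybrid cross: TtPpAa × TtPpAa
Each trait segregates independently with a 3:1 phenotypic ratio, so each gene contributes 3/4 (dominant) or 1/4 (recessive).
Target: tall (plant height), white (flower color), axial (flower position)
Probability = product of independent per-trait probabilities
= 3/4 × 1/4 × 3/4 = 9/64
Expected count = 9/64 × 1088 = 153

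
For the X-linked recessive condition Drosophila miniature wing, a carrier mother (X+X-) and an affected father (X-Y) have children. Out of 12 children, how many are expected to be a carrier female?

Cross: X+X- × X-Y
Offspring: 1 X+X-, 1 X+Y, 1 X-X-, 1 X-Y
Probability of a carrier female: 1/4
Expected count = 1/4 × 12 = 3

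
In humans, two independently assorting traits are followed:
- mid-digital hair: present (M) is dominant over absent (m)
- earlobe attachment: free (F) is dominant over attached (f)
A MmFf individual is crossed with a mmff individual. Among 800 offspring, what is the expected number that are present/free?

Dihybrid cross MmFf × mmff — consider each gene separately:
mid-digital hair: Mm × mm → 2 Mm, 2 mm → 2 M_ : 2 mm (out of 4)
earlobe attachment: Ff × ff → 2 Ff, 2 ff → 2 F_ : 2 ff (out of 4)
Combine (counts out of 4 × 4 = 16): present/free (M_F_) = 2×2 = 4; present/attached (M_ff) = 2×2 = 4; absent/free (mmF_) = 2×2 = 4; absent/attached (mmff) = 2×2 = 4
Phenotype counts (out of 16): 4 present/free, 4 present/attached, 4 absent/free, 4 absent/attached
present/free: 4 out of 16 → fraction 1/4
Expected count = 1/4 × 800 = 200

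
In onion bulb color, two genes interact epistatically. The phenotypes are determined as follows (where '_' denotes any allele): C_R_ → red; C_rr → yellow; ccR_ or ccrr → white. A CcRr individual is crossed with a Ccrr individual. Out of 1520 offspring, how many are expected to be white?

Cross: CcRr × Ccrr — consider each gene separately:
C gene: Cc × Cc → 1 CC, 2 Cc, 1 cc → 3 C_ : 1 cc (out of 4)
R gene: Rr × rr → 2 Rr, 2 rr → 2 R_ : 2 rr (out of 4)
Genotype classes (out of 4 × 4 = 16): C_R_ = 3×2 = 6; C_rr = 3×2 = 6; ccR_ = 1×2 = 2; ccrr = 1×2 = 2
Apply the phenotype rules: C_R_ (6) → red; C_rr (6) → yellow; ccR_ (2) + ccrr (2) → white
Phenotype counts (out of 16): 6 red, 6 yellow, 4 white
white: 4 out of 16 → fraction 1/4
Expected count = 1/4 × 1520 = 380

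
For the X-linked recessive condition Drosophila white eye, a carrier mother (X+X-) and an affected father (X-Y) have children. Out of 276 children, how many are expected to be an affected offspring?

Cross: X+X- × X-Y
Offspring: 1 X+X-, 1 X+Y, 1 X-X-, 1 X-Y
Probability of an affected offspring: 2/4 = 1/2
Expected count = 1/2 × 276 = 138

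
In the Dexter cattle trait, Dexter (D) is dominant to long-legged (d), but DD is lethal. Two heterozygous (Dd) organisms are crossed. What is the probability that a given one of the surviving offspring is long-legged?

Cross: Dd × Dd
Punnett square offspring (before lethality): 1 DD, 2 Dd, 1 dd
The DD genotype is lethal (embryos die); surviving offspring: 2 Dd, 1 dd
long-legged: 1 out of 3
Probability: 1/3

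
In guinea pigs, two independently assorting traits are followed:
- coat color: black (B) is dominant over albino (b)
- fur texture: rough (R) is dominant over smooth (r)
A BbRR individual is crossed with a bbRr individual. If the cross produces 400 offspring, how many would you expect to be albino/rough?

Dihybrid cross BbRR × bbRr — consider each gene separately:
coat color: Bb × bb → 2 Bb, 2 bb → 2 B_ : 2 bb (out of 4)
fur texture: RR × Rr → 2 RR, 2 Rr → 4 R_ (out of 4)
Combine (counts out of 4 × 4 = 16): black/rough (B_R_) = 2×4 = 8; albino/rough (bbR_) = 2×4 = 8
Phenotype counts (out of 16): 8 black/rough, 8 albino/rough
albino/rough: 8 out of 16 → fraction 1/2
Expected count = 1/2 × 400 = 200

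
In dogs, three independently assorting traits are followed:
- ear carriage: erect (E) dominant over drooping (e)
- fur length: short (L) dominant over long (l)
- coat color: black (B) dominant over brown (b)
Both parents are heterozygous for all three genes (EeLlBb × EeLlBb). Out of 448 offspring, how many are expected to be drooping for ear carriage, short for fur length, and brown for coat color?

Trihybrid cross: EeLlBb × EeLlBb
Each trait segregates independently with a 3:1 phenotypic ratio, so each gene contributes 3/4 (dominant) or 1/4 (recessive).
Target: drooping (ear carriage), short (fur length), brown (coat color)
Probability = product of independent per-trait probabilities
= 1/4 × 3/4 × 1/4 = 3/64
Expected count = 3/64 × 448 = 21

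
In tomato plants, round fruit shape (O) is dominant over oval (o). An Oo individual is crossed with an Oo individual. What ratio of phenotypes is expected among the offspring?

Punnett square for Oo × Oo:
Offspring genotypes: 1 OO, 2 Oo, 1 oo
round: 3, oval: 1
Ratio: 3:1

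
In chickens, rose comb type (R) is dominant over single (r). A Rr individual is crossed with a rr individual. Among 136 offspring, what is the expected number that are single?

Punnett square for Rr × rr:
Offspring genotypes: 2 Rr, 2 rr
rose: 2, single: 2
single: 2 out of 4 → fraction 1/2
Expected count = 1/2 × 136 = 68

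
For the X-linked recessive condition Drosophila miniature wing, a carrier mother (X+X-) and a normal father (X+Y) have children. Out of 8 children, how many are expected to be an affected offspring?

Cross: X+X- × X+Y
Offspring: 1 X+X+, 1 X+Y, 1 X+X-, 1 X-Y
Probability of an affected offspring: 1/4
Expected count = 1/4 × 8 = 2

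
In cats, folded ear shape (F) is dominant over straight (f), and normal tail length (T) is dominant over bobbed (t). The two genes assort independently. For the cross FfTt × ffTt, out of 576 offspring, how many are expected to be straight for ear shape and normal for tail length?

Dihybrid cross FfTt × ffTt — consider each gene separately:
ear shape: Ff × ff → 2 Ff, 2 ff → 2 F_ : 2 ff (out of 4)
tail length: Tt × Tt → 1 TT, 2 Tt, 1 tt → 3 T_ : 1 tt (out of 4)
Looking for: straight (ff) and normal (T_)
P(straight) = 2/4, P(normal) = 3/4
P(both) = 2/4 × 3/4 = 6/16 = 3/8
Expected count = 3/8 × 576 = 216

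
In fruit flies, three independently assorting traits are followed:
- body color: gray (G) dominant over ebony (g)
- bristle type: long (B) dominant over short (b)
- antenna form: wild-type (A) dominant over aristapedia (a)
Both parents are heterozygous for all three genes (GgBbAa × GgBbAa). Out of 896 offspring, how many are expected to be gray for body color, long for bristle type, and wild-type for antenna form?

Trihybrid cross: GgBbAa × GgBbAa
Each trait segregates independently with a 3:1 phenotypic ratio, so each gene contributes 3/4 (dominant) or 1/4 (recessive).
Target: gray (body color), long (bristle type), wild-type (antenna form)
Probability = product of independent per-trait probabilities
= 3/4 × 3/4 × 3/4 = 27/64
Expected count = 27/64 × 896 = 378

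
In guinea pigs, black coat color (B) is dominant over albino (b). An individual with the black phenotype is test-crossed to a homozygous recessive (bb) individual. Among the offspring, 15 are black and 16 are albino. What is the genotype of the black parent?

Test cross: ? × bb
Offspring: 15 black, 16 albino — approximately 1:1.
A 1:1 ratio in a test cross indicates the unknown parent is heterozygous (Bb).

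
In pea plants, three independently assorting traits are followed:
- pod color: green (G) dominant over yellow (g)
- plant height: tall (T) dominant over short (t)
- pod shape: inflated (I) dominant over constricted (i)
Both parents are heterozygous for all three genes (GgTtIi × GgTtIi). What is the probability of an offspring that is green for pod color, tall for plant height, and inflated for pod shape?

Trihybrid cross: GgTtIi × GgTtIi
Each trait segregates independently with a 3:1 phenotypic ratio, so each gene contributes 3/4 (dominant) or 1/4 (recessive).
Target: green (pod color), tall (plant height), inflated (pod shape)
Probability = product of independent per-trait probabilities
= 3/4 × 3/4 × 3/4 = 27/64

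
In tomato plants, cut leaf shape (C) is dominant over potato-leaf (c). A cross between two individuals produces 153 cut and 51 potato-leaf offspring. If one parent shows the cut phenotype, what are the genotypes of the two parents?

Observed offspring: 153 cut, 51 potato-leaf
The observed ratio simplifies to 3:1. Potato-leaf (cc) offspring appear, so each parent must contribute one c allele. The parent stated to show cut carries C, so it is Cc. The other parent is then either Cc or cc: Cc × cc would give a 1:1 split, whereas Cc × Cc gives 3:1 — matching the data. So both parents are heterozygous (Cc × Cc).
Parent genotypes: Cc × Cc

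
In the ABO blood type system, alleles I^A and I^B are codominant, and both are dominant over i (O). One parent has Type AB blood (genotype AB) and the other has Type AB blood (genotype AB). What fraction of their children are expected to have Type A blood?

Cross: AB × AB
Possible offspring genotypes: 1 AA, 2 AB, 1 BB
Blood type counts: 1 Type A, 2 Type AB, 1 Type B
Probability of Type A: 1/4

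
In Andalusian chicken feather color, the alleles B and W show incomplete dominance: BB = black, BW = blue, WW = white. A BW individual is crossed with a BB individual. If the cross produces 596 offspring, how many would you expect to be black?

Punnett square for BW × BB:
Offspring genotypes: 2 BB, 2 BW
Phenotype counts: 2 black, 2 blue
black: 2 out of 4 → fraction 1/2
Expected count = 1/2 × 596 = 298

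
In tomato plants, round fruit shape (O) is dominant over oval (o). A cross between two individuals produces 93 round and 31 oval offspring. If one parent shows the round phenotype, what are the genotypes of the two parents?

Observed offspring: 93 round, 31 oval
The observed ratio simplifies to 3:1. Oval (oo) offspring appear, so each parent must contribute one o allele. The parent stated to show round carries O, so it is Oo. The other parent is then either Oo or oo: Oo × oo would give a 1:1 split, whereas Oo × Oo gives 3:1 — matching the data. So both parents are heterozygous (Oo × Oo).
Parent genotypes: Oo × Oo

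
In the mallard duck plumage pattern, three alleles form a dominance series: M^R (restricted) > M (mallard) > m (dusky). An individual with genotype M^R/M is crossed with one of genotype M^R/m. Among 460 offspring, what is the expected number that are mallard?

Cross: M^R/M × M^R/m
Allele dominance: M^R > M > m
Offspring genotypes: 1 M^R/M^R, 1 M^R/m, 1 M^R/M, 1 M/m
Phenotype counts: 3 restricted, 1 mallard
mallard: 1 out of 4 → fraction 1/4
Expected count = 1/4 × 460 = 115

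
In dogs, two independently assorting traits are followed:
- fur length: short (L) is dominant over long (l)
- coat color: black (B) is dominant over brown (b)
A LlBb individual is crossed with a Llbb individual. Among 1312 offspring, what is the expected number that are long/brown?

Dihybrid cross LlBb × Llbb — consider each gene separately:
fur length: Ll × Ll → 1 LL, 2 Ll, 1 ll → 3 L_ : 1 ll (out of 4)
coat color: Bb × bb → 2 Bb, 2 bb → 2 B_ : 2 bb (out of 4)
Combine (counts out of 4 × 4 = 16): short/black (L_B_) = 3×2 = 6; short/brown (L_bb) = 3×2 = 6; long/black (llB_) = 1×2 = 2; long/brown (llbb) = 1×2 = 2
Phenotype counts (out of 16): 6 short/black, 6 short/brown, 2 long/black, 2 long/brown
long/brown: 2 out of 16 → fraction 1/8
Expected count = 1/8 × 1312 = 164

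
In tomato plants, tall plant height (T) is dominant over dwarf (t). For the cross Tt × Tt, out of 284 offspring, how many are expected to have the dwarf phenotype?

Punnett square for Tt × Tt:
Offspring genotypes: 1 TT, 2 Tt, 1 tt
Total offspring: 4
Count with target: 1
Probability: 1/4
Expected count = 1/4 × 284 = 71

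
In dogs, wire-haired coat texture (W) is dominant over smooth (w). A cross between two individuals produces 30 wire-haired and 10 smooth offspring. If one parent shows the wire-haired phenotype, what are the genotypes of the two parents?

Observed offspring: 30 wire-haired, 10 smooth
The observed ratio simplifies to 3:1. Smooth (ww) offspring appear, so each parent must contribute one w allele. The parent stated to show wire-haired carries W, so it is Ww. The other parent is then either Ww or ww: Ww × ww would give a 1:1 split, whereas Ww × Ww gives 3:1 — matching the data. So both parents are heterozygous (Ww × Ww).
Parent genotypes: Ww × Ww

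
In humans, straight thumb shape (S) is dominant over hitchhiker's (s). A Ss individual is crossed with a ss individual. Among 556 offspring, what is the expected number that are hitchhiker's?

Punnett square for Ss × ss:
Offspring genotypes: 2 Ss, 2 ss
straight: 2, hitchhiker's: 2
hitchhiker's: 2 out of 4 → fraction 1/2
Expected count = 1/2 × 556 = 278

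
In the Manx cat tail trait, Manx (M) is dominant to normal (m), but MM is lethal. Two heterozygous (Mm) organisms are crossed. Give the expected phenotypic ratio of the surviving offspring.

Cross: Mm × Mm
Punnett square offspring (before lethality): 1 MM, 2 Mm, 1 mm
The MM genotype is lethal (embryos die); surviving offspring: 2 Mm, 1 mm
Ratio: 2 Manx (tailless) : 1 normal-tailed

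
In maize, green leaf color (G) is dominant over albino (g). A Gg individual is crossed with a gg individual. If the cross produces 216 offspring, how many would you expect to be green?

Punnett square for Gg × gg:
Offspring genotypes: 2 Gg, 2 gg
green: 2, albino: 2
green: 2 out of 4 → fraction 1/2
Expected count = 1/2 × 216 = 108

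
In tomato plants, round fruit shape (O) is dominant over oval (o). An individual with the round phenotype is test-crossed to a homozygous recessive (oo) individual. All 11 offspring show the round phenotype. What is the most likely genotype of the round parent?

Test cross: ? × oo
All offspring are round.
If the unknown parent were heterozygous (Oo), about half of 11 offspring would be oval; none are. The unknown parent is most likely homozygous dominant (OO).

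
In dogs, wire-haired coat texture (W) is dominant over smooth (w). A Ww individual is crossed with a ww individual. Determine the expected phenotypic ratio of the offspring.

Punnett square for Ww × ww:
Offspring genotypes: 2 Ww, 2 ww
wire-haired: 2, smooth: 2
Ratio: 1:1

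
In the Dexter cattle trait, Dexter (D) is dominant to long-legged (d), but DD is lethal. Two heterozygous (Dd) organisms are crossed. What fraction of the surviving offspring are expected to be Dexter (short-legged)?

Cross: Dd × Dd
Punnett square offspring (before lethality): 1 DD, 2 Dd, 1 dd
The DD genotype is lethal (embryos die); surviving offspring: 2 Dd, 1 dd
Dexter (short-legged): 2 out of 3
Probability: 2/3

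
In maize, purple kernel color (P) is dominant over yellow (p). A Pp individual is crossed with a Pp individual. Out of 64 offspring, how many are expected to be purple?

Punnett square for Pp × Pp:
Offspring genotypes: 1 PP, 2 Pp, 1 pp
purple: 3, yellow: 1
purple: 3 out of 4 → fraction 3/4
Expected count = 3/4 × 64 = 48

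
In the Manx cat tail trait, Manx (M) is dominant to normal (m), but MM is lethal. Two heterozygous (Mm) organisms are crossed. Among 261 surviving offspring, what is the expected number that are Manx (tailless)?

Cross: Mm × Mm
Punnett square offspring (before lethality): 1 MM, 2 Mm, 1 mm
The MM genotype is lethal (embryos die); surviving offspring: 2 Mm, 1 mm
Manx (tailless): 2 out of 3 → fraction 2/3
Expected count = 2/3 × 261 = 174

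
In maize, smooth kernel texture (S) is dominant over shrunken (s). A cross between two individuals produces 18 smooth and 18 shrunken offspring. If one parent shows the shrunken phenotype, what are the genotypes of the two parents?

Observed offspring: 18 smooth, 18 shrunken
The observed ratio simplifies to 1:1. One parent shows shrunken, so its genotype must be ss. A 1:1 offspring split requires the other parent to be heterozygous (Ss).
Parent genotypes: ss × Ss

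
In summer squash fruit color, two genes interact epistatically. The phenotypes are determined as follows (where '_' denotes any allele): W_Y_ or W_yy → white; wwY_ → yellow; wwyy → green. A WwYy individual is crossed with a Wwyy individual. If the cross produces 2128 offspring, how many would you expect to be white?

Cross: WwYy × Wwyy — consider each gene separately:
W gene: Ww × Ww → 1 WW, 2 Ww, 1 ww → 3 W_ : 1 ww (out of 4)
Y gene: Yy × yy → 2 Yy, 2 yy → 2 Y_ : 2 yy (out of 4)
Genotype classes (out of 4 × 4 = 16): W_Y_ = 3×2 = 6; W_yy = 3×2 = 6; wwY_ = 1×2 = 2; wwyy = 1×2 = 2
Apply the phenotype rules: W_Y_ (6) + W_yy (6) → white; wwY_ (2) → yellow; wwyy (2) → green
Phenotype counts (out of 16): 12 white, 2 yellow, 2 green
white: 12 out of 16 → fraction 3/4
Expected count = 3/4 × 2128 = 1596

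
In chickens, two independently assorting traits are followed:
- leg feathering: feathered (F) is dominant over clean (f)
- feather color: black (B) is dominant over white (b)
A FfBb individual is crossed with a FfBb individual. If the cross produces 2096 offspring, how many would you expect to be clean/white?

Dihybrid cross FfBb × FfBb — consider each gene separately:
leg feathering: Ff × Ff → 1 FF, 2 Ff, 1 ff → 3 F_ : 1 ff (out of 4)
feather color: Bb × Bb → 1 BB, 2 Bb, 1 bb → 3 B_ : 1 bb (out of 4)
Combine (counts out of 4 × 4 = 16): feathered/black (F_B_) = 3×3 = 9; feathered/white (F_bb) = 3×1 = 3; clean/black (ffB_) = 1×3 = 3; clean/white (ffbb) = 1×1 = 1
Phenotype counts (out of 16): 9 feathered/black, 3 feathered/white, 3 clean/black, 1 clean/white
clean/white: 1 out of 16 → fraction 1/16
Expected count = 1/16 × 2096 = 131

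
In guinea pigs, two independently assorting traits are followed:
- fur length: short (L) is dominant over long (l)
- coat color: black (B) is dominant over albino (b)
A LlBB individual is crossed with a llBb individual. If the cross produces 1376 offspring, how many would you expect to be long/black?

Dihybrid cross LlBB × llBb — consider each gene separately:
fur length: Ll × ll → 2 Ll, 2 ll → 2 L_ : 2 ll (out of 4)
coat color: BB × Bb → 2 BB, 2 Bb → 4 B_ (out of 4)
Combine (counts out of 4 × 4 = 16): short/black (L_B_) = 2×4 = 8; long/black (llB_) = 2×4 = 8
Phenotype counts (out of 16): 8 short/black, 8 long/black
long/black: 8 out of 16 → fraction 1/2
Expected count = 1/2 × 1376 = 688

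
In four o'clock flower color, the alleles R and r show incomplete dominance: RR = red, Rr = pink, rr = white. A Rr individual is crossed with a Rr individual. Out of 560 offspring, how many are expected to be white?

Punnett square for Rr × Rr:
Offspring genotypes: 1 RR, 2 Rr, 1 rr
Phenotype counts: 1 red, 2 pink, 1 white
white: 1 out of 4 → fraction 1/4
Expected count = 1/4 × 560 = 140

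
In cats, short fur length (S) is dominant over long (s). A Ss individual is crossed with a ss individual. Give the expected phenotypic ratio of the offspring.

Punnett square for Ss × ss:
Offspring genotypes: 2 Ss, 2 ss
short: 2, long: 2
Ratio: 1:1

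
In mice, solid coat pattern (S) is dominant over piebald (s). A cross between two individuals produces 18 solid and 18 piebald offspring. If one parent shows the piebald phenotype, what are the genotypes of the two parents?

Observed offspring: 18 solid, 18 piebald
The observed ratio simplifies to 1:1. One parent shows piebald, so its genotype must be ss. A 1:1 offspring split requires the other parent to be heterozygous (Ss).
Parent genotypes: ss × Ss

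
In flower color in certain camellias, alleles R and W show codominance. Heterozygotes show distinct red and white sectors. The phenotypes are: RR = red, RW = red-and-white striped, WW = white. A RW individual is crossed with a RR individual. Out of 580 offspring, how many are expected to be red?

Punnett square for RW × RR:
Offspring genotypes: 2 RR, 2 RW
Phenotype counts: 2 red, 2 red-and-white striped
red: 2 out of 4 → fraction 1/2
Expected count = 1/2 × 580 = 290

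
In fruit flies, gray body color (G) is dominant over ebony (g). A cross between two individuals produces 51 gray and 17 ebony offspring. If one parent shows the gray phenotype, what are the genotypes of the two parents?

Observed offspring: 51 gray, 17 ebony
The observed ratio simplifies to 3:1. Ebony (gg) offspring appear, so each parent must contribute one g allele. The parent stated to show gray carries G, so it is Gg. The other parent is then either Gg or gg: Gg × gg would give a 1:1 split, whereas Gg × Gg gives 3:1 — matching the data. So both parents are heterozygous (Gg × Gg).
Parent genotypes: Gg × Gg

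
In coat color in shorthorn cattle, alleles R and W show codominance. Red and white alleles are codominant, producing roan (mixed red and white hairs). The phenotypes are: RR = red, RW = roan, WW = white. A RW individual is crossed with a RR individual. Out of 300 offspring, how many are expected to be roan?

Punnett square for RW × RR:
Offspring genotypes: 2 RR, 2 RW
Phenotype counts: 2 red, 2 roan
roan: 2 out of 4 → fraction 1/2
Expected count = 1/2 × 300 = 150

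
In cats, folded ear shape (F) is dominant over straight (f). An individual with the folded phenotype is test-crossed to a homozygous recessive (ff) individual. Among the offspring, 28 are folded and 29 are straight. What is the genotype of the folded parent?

Test cross: ? × ff
Offspring: 28 folded, 29 straight — approximately 1:1.
A 1:1 ratio in a test cross indicates the unknown parent is heterozygous (Ff).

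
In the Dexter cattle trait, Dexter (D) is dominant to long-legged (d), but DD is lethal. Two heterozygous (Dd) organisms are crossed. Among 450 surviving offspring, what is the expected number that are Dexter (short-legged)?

Cross: Dd × Dd
Punnett square offspring (before lethality): 1 DD, 2 Dd, 1 dd
The DD genotype is lethal (embryos die); surviving offspring: 2 Dd, 1 dd
Dexter (short-legged): 2 out of 3 → fraction 2/3
Expected count = 2/3 × 450 = 300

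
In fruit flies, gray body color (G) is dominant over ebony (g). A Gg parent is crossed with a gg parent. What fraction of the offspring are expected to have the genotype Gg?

Punnett square for Gg × gg:
Offspring genotypes: 2 Gg, 2 gg
Total offspring: 4
Count with target: 2
Probability: 2/4 = 1/2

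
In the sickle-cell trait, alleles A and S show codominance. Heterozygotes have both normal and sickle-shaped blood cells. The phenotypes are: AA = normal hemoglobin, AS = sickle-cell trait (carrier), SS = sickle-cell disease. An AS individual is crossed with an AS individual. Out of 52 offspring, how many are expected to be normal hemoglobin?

Punnett square for AS × AS:
Offspring genotypes: 1 AA, 2 AS, 1 SS
Phenotype counts: 1 normal hemoglobin, 2 sickle-cell trait (carrier), 1 sickle-cell disease
normal hemoglobin: 1 out of 4 → fraction 1/4
Expected count = 1/4 × 52 = 13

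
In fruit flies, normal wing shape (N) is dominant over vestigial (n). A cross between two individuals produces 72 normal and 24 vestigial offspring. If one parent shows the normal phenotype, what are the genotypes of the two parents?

Observed offspring: 72 normal, 24 vestigial
The observed ratio simplifies to 3:1. Vestigial (nn) offspring appear, so each parent must contribute one n allele. The parent stated to show normal carries N, so it is Nn. The other parent is then either Nn or nn: Nn × nn would give a 1:1 split, whereas Nn × Nn gives 3:1 — matching the data. So both parents are heterozygous (Nn × Nn).
Parent genotypes: Nn × Nn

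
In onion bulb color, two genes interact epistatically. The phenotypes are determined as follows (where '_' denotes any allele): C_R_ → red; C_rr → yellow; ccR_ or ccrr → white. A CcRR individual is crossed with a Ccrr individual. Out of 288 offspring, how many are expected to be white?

Cross: CcRR × Ccrr — consider each gene separately:
C gene: Cc × Cc → 1 CC, 2 Cc, 1 cc → 3 C_ : 1 cc (out of 4)
R gene: RR × rr → 4 Rr → 4 R_ (out of 4)
Genotype classes (out of 4 × 4 = 16): C_R_ = 3×4 = 12; ccR_ = 1×4 = 4
Apply the phenotype rules: C_R_ (12) → red; ccR_ (4) → white
Phenotype counts (out of 16): 12 red, 4 white
white: 4 out of 16 → fraction 1/4
Expected count = 1/4 × 288 = 72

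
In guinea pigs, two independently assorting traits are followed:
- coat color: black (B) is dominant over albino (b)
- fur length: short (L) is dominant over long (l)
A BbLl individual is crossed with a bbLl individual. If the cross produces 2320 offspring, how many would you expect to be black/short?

Dihybrid cross BbLl × bbLl — consider each gene separately:
coat color: Bb × bb → 2 Bb, 2 bb → 2 B_ : 2 bb (out of 4)
fur length: Ll × Ll → 1 LL, 2 Ll, 1 ll → 3 L_ : 1 ll (out of 4)
Combine (counts out of 4 × 4 = 16): black/short (B_L_) = 2×3 = 6; black/long (B_ll) = 2×1 = 2; albino/short (bbL_) = 2×3 = 6; albino/long (bbll) = 2×1 = 2
Phenotype counts (out of 16): 6 black/short, 2 black/long, 6 albino/short, 2 albino/long
black/short: 6 out of 16 → fraction 3/8
Expected count = 3/8 × 2320 = 870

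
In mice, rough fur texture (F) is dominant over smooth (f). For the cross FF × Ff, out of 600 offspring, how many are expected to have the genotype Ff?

Punnett square for FF × Ff:
Offspring genotypes: 2 FF, 2 Ff
Total offspring: 4
Count with target: 2
Probability: 2/4 = 1/2
Expected count = 1/2 × 600 = 300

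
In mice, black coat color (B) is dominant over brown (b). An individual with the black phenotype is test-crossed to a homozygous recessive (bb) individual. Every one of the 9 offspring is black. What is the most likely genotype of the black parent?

Test cross: ? × bb
All offspring are black.
If the unknown parent were heterozygous (Bb), about half of 9 offspring would be brown; none are. The unknown parent is most likely homozygous dominant (BB).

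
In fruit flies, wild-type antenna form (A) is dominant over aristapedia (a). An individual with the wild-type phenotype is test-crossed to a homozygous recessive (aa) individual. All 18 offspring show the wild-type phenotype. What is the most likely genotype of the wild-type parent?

Test cross: ? × aa
All offspring are wild-type.
If the unknown parent were heterozygous (Aa), about half of 18 offspring would be aristapedia; none are. The unknown parent is most likely homozygous dominant (AA).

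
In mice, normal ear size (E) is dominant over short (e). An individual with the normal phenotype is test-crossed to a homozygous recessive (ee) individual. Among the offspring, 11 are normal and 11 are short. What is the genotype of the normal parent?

Test cross: ? × ee
Offspring: 11 normal, 11 short — approximately 1:1.
A 1:1 ratio in a test cross indicates the unknown parent is heterozygous (Ee).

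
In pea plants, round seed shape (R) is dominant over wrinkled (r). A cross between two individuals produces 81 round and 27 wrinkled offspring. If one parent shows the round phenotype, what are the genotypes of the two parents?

Observed offspring: 81 round, 27 wrinkled
The observed ratio simplifies to 3:1. Wrinkled (rr) offspring appear, so each parent must contribute one r allele. The parent stated to show round carries R, so it is Rr. The other parent is then either Rr or rr: Rr × rr would give a 1:1 split, whereas Rr × Rr gives 3:1 — matching the data. So both parents are heterozygous (Rr × Rr).
Parent genotypes: Rr × Rr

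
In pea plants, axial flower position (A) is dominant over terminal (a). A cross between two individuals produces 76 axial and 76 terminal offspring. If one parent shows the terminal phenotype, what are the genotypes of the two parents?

Observed offspring: 76 axial, 76 terminal
The observed ratio simplifies to 1:1. One parent shows terminal, so its genotype must be aa. A 1:1 offspring split requires the other parent to be heterozygous (Aa).
Parent genotypes: aa × Aa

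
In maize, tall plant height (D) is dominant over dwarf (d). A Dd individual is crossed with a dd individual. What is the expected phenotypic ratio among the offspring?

Punnett square for Dd × dd:
Offspring genotypes: 2 Dd, 2 dd
tall: 2, dwarf: 2
Ratio: 1:1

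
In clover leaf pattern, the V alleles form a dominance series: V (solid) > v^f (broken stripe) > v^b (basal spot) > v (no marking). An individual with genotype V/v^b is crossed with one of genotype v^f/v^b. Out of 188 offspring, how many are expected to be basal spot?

Cross: V/v^b × v^f/v^b
Allele dominance: V > v^f > v^b > v
Offspring genotypes: 1 V/v^f, 1 V/v^b, 1 v^f/v^b, 1 v^b/v^b
Phenotype counts: 2 solid, 1 broken stripe, 1 basal spot
basal spot: 1 out of 4 → fraction 1/4
Expected count = 1/4 × 188 = 47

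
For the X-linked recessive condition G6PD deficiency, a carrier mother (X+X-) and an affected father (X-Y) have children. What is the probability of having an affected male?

Cross: X+X- × X-Y
Offspring: 1 X+X-, 1 X+Y, 1 X-X-, 1 X-Y
Probability of an affected male: 1/4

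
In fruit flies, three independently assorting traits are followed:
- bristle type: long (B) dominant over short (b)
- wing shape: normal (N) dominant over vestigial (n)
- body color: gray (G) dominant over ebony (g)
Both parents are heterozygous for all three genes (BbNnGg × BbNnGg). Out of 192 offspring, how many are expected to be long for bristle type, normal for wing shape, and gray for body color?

Trihybrid cross: BbNnGg × BbNnGg
Each trait segregates independently with a 3:1 phenotypic ratio, so each gene contributes 3/4 (dominant) or 1/4 (recessive).
Target: long (bristle type), normal (wing shape), gray (body color)
Probability = product of independent per-trait probabilities
= 3/4 × 3/4 × 3/4 = 27/64
Expected count = 27/64 × 192 = 81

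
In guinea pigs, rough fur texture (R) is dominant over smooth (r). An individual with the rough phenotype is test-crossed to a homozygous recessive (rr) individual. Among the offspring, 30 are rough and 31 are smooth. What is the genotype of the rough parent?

Test cross: ? × rr
Offspring: 30 rough, 31 smooth — approximately 1:1.
A 1:1 ratio in a test cross indicates the unknown parent is heterozygous (Rr).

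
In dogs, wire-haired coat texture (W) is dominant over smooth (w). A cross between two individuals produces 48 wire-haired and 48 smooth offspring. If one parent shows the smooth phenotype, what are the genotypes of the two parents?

Observed offspring: 48 wire-haired, 48 smooth
The observed ratio simplifies to 1:1. One parent shows smooth, so its genotype must be ww. A 1:1 offspring split requires the other parent to be heterozygous (Ww).
Parent genotypes: ww × Ww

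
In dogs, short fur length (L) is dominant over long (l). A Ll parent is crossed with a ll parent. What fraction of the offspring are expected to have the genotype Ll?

Punnett square for Ll × ll:
Offspring genotypes: 2 Ll, 2 ll
Total offspring: 4
Count with target: 2
Probability: 2/4 = 1/2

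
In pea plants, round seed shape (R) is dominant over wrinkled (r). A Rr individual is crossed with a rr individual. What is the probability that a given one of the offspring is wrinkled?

Punnett square for Rr × rr:
Offspring genotypes: 2 Rr, 2 rr
round: 2, wrinkled: 2
wrinkled: 2 out of 4
Probability: 2/4 = 1/2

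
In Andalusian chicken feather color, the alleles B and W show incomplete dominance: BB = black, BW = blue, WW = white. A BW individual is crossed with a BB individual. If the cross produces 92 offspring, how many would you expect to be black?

Punnett square for BW × BB:
Offspring genotypes: 2 BB, 2 BW
Phenotype counts: 2 black, 2 blue
black: 2 out of 4 → fraction 1/2
Expected count = 1/2 × 92 = 46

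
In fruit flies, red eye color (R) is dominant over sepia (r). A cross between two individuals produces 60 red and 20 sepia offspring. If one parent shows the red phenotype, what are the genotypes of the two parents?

Observed offspring: 60 red, 20 sepia
The observed ratio simplifies to 3:1. Sepia (rr) offspring appear, so each parent must contribute one r allele. The parent stated to show red carries R, so it is Rr. The other parent is then either Rr or rr: Rr × rr would give a 1:1 split, whereas Rr × Rr gives 3:1 — matching the data. So both parents are heterozygous (Rr × Rr).
Parent genotypes: Rr × Rr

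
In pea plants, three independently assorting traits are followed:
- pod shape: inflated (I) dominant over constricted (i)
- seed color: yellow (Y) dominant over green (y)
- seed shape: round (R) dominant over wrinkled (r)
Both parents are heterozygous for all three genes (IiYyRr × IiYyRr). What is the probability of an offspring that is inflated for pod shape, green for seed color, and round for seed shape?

Trihybrid cross: IiYyRr × IiYyRr
Each trait segregates independently with a 3:1 phenotypic ratio, so each gene contributes 3/4 (dominant) or 1/4 (recessive).
Target: inflated (pod shape), green (seed color), round (seed shape)
Probability = product of independent per-trait probabilities
= 3/4 × 1/4 × 3/4 = 9/64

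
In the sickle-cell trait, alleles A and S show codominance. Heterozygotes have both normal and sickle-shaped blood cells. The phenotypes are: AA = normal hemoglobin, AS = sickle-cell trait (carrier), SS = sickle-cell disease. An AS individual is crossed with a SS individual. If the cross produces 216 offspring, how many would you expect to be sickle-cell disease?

Punnett square for AS × SS:
Offspring genotypes: 2 AS, 2 SS
Phenotype counts: 2 sickle-cell trait (carrier), 2 sickle-cell disease
sickle-cell disease: 2 out of 4 → fraction 1/2
Expected count = 1/2 × 216 = 108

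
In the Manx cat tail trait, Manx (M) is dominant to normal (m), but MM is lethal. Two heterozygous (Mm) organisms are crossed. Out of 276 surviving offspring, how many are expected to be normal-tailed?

Cross: Mm × Mm
Punnett square offspring (before lethality): 1 MM, 2 Mm, 1 mm
The MM genotype is lethal (embryos die); surviving offspring: 2 Mm, 1 mm
normal-tailed: 1 out of 3 → fraction 1/3
Expected count = 1/3 × 276 = 92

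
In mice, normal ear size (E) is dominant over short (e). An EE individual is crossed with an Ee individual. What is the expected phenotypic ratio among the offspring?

Punnett square for EE × Ee:
Offspring genotypes: 2 EE, 2 Ee
normal: 4, short: 0
Ratio: all normal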